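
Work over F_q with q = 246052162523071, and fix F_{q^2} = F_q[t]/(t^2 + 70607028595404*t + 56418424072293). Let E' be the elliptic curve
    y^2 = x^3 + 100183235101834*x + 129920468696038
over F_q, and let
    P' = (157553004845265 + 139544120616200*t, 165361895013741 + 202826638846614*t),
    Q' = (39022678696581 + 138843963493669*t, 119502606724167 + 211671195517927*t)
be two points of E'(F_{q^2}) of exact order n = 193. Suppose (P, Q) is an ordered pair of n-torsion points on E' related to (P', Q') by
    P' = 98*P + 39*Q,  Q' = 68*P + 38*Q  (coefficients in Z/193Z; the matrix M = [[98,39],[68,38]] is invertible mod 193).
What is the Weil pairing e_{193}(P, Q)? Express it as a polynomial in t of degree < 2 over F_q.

Since e_{193}(P,P)=e_{193}(Q,Q)=1 and e_{193}(Q,P)=e_{193}(P,Q)^{-1}, expanding e_{193}(98*P + 39*Q,68*P + 38*Q) leaves e(P,Q)^det(M).
So e_{193}(P,Q) = e_{193}(P',Q')^{92}, since 107*92 = 1 mod 193.
Run Miller on y^2=x^3+100183235101834*x+129920468696038 over F_{246052162523071}: ladder 11000001 (8 bits); e = f_P(D_Q)/f_Q(D_P).
Miller gives e_{193}(P',Q') = 39381777885300 + 116686838152452*t in F_{246052162523071^2}.
e_{193}(P,Q) = (39381777885300 + 116686838152452*t)^{92} = 33122133150813 + 61913518016646*t.

33122133150813 + 61913518016646*t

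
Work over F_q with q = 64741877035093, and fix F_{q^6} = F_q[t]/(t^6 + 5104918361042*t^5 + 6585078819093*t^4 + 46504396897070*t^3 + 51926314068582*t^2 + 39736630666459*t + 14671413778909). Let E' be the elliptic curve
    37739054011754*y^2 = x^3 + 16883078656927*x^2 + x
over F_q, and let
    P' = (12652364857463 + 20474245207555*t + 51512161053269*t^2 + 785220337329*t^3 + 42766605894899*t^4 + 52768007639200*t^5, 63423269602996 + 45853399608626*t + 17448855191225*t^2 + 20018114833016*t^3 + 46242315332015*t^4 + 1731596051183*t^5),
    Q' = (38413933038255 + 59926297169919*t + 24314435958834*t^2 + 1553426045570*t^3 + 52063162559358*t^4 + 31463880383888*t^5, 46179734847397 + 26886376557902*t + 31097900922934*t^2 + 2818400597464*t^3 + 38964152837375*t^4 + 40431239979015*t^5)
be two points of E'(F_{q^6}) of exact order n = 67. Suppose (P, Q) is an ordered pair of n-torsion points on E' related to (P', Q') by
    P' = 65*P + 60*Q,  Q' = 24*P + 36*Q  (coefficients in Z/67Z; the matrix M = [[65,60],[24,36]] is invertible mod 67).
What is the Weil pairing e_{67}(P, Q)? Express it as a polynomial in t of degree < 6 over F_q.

16741629386018 + 34457575950497*t + 38087785995403*t^2 + 3263495432826*t^3 + 19324811625155*t^4 + 27586240316546*t^5

e_{67} is bilinear + alternating on E[67], so e_{67}(65*P + 60*Q, 24*P + 36*Q) = e_{67}(P,Q)^(65*36-60*24).
65*36 - 60*24 = 900; reduced mod 67: det = 29, inverse 37.
(x,y)|->(19897571496539x+308875331628,19897571496539y) sends E' to y^2=x^3+7848345116630*x+16774387060903.
Run Miller on y^2=x^3+7848345116630*x+16774387060903 over F_{64741877035093}: ladder 1000011 (7 bits); e = f_P(D_Q)/f_Q(D_P).
The quotient is 60091908917175 + 32736500262895*t + 33788485592455*t^2 + 24518422474534*t^3 + 36233404942043*t^4 + 11407971990283*t^5.
e_{67}(P,Q) = (60091908917175 + 32736500262895*t + 33788485592455*t^2 + 24518422474534*t^3 + 36233404942043*t^4 + 11407971990283*t^5)^{37} = 16741629386018 + 34457575950497*t + 38087785995403*t^2 + 3263495432826*t^3 + 19324811625155*t^4 + 27586240316546*t^5.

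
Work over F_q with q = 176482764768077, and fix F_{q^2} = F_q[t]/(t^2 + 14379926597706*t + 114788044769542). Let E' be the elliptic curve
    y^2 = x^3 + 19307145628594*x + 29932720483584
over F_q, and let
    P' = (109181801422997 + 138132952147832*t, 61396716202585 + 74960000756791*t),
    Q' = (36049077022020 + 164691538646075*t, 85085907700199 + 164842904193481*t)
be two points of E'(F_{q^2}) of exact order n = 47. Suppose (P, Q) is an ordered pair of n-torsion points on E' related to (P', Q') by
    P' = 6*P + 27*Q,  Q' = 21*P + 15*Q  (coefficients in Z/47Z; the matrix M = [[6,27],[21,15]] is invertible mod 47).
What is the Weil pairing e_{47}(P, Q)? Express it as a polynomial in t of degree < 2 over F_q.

51840736461677 + 142123623387603*t

Alternating bilinearity on E[47] (values in mu_{47} in F_{176482764768077^2}) gives e(P',Q') = e(P,Q)^det(M).
det(M) mod 47 = 40; its inverse in (Z/47)^* is 20 (check: 40*20 mod 47 = 1).
n = 47 = (101111)_2 (6 bits, wt 5); accumulate f_{47,P'}(Q'+S)/f_{47,P'}(S) along the 5-step ladder.
f_P(D_Q)/f_Q(D_P) = 165132823942500 + 109699890694183*t.
Thus e_{47}(P,Q) = 51840736461677 + 142123623387603*t.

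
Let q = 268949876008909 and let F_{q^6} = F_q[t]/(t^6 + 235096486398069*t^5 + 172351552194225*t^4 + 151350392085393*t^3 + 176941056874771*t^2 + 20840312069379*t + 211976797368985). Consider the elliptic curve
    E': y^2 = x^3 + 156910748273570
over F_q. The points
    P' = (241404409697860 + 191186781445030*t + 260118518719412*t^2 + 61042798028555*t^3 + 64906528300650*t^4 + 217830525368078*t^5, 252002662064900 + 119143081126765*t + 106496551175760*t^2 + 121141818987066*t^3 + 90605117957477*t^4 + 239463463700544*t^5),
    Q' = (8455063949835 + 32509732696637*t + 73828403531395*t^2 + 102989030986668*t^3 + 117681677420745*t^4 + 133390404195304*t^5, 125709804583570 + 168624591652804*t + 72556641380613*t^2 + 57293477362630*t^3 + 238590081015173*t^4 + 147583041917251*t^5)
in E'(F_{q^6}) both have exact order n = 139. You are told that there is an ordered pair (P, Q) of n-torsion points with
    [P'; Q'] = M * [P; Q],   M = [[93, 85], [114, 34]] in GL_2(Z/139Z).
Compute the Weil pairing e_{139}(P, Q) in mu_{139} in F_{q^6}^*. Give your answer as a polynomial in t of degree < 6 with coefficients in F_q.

Since e_{139}(P,P)=e_{139}(Q,Q)=1 and e_{139}(Q,P)=e_{139}(P,Q)^{-1}, expanding e_{139}(93*P + 85*Q,114*P + 34*Q) leaves e(P,Q)^det(M).
So e_{139}(P,Q) = e_{139}(P',Q')^{28}, since 5*28 = 1 mod 139.
Miller loop for e_{139} over F_{268949876008909^6}: bits of 139 = 10001011; 7 double steps + 3 add steps, l/v at each.
Result: e(P',Q') = 145360402969788 + 259700084381755*t + 244613652063461*t^2 + 203113349594694*t^3 + 111406406107949*t^4 + 98488061137845*t^5.
Finally e_{139}(P,Q) = 170392224312072 + 233938370643640*t + 222069912718917*t^2 + 210840686603484*t^3 + 261370898655815*t^4 + 34239580262672*t^5.

170392224312072 + 233938370643640*t + 222069912718917*t^2 + 210840686603484*t^3 + 261370898655815*t^4 + 34239580262672*t^5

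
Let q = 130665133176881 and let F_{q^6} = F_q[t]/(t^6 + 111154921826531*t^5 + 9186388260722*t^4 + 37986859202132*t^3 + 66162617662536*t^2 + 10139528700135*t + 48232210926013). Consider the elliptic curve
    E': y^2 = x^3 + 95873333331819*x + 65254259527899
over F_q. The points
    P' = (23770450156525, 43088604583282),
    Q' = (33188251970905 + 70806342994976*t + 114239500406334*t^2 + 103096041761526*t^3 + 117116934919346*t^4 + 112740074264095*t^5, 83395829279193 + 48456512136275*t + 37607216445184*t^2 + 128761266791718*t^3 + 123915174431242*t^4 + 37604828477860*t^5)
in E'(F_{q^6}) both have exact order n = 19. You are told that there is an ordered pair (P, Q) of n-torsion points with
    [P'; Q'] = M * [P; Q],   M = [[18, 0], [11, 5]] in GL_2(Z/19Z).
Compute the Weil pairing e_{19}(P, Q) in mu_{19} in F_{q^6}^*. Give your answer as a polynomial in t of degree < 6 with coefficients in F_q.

26146695948171 + 114863971965416*t + 63244759180754*t^2 + 23270258671878*t^3 + 63969513997340*t^4 + 95972947926466*t^5

The 19-Weil pairing on E[19] over F_{130665133176881} is alternating-bilinear: e_{19}(P',Q') = e_{19}(P,Q)^det(M).
18*5 - 0*11 = 90; reduced mod 19: det = 14, inverse 15.
Run Miller on y^2=x^3+95873333331819*x+65254259527899 over F_{130665133176881}: ladder 10011 (5 bits); e = f_P(D_Q)/f_Q(D_P).
e_{19}(P',Q') = 68562487080425 + 38083256223775*t + 24790771600724*t^2 + 70886326677314*t^3 + 1228427824834*t^4 + 1620236589962*t^5.
e_{19}(P,Q) = (68562487080425 + 38083256223775*t + 24790771600724*t^2 + 70886326677314*t^3 + 1228427824834*t^4 + 1620236589962*t^5)^{15} = 26146695948171 + 114863971965416*t + 63244759180754*t^2 + 23270258671878*t^3 + 63969513997340*t^4 + 95972947926466*t^5.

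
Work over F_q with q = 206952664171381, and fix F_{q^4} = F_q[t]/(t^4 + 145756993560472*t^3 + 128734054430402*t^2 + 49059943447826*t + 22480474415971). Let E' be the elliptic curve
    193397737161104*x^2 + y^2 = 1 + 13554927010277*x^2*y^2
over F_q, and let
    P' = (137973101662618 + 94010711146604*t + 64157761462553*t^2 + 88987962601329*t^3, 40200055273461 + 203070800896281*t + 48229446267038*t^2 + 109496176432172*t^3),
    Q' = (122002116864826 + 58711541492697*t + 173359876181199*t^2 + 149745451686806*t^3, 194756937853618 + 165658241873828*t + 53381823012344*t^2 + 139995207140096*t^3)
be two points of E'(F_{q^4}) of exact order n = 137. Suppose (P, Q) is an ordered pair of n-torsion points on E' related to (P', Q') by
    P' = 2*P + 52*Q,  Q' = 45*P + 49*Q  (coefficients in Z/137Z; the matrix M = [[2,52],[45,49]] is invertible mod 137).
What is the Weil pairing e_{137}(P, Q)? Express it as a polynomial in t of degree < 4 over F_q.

The 137-Weil pairing on E[137] over F_{206952664171381} is alternating-bilinear: e_{137}(P',Q') = e_{137}(P,Q)^det(M).
2*49 - 52*45 = -2242; reduced mod 137: det = 87, inverse 63.
Edwards->Montgomery: u=(1+y)/(1-y), v=u/x -> 109414384548982v^2=u^3+u; then x_W=96698868580552u: y^2=x^3+143147341042147*x.
Build f_{137,P'} and f_{137,Q'} via the 8-bit ladder of 137=10001001_2; evaluate at shifted divisors; quotient in F_{206952664171381^4}.
So e_{137}(P',Q') = 111157330958551 + 181739544169762*t + 106375139707381*t^2 + 60529428160907*t^3.
Finally e_{137}(P,Q) = 24945159643126 + 3888314043369*t + 3132587397189*t^2 + 53294398767032*t^3.

24945159643126 + 3888314043369*t + 3132587397189*t^2 + 53294398767032*t^3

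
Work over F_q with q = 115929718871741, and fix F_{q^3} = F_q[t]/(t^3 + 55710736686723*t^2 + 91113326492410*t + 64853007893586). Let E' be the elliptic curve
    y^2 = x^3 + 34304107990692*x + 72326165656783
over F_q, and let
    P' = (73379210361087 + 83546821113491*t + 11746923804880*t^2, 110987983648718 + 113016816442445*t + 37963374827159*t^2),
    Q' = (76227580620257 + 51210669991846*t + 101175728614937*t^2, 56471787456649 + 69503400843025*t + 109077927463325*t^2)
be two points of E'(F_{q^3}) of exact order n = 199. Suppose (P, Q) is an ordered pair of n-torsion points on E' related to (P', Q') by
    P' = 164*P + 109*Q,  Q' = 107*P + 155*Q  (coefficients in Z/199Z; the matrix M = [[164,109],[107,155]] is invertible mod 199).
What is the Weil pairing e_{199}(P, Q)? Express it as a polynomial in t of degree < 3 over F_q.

96347855514727 + 83933254019268*t + 26343676121297*t^2

e_{199} is bilinear + alternating on E[199], so e_{199}(164*P + 109*Q, 107*P + 155*Q) = e_{199}(P,Q)^(164*155-109*107).
det(M) mod 199 = 26; its inverse in (Z/199)^* is 23 (check: 26*23 mod 199 = 1).
Miller loop for e_{199} over F_{115929718871741^3}: bits of 199 = 11000111; 7 double steps + 4 add steps, l/v at each.
The quotient is 108057364064959 + 27057402490225*t + 39080753703836*t^2.
(108057364064959 + 27057402490225*t + 39080753703836*t^2)^{23} mod (115929718871741,f) = 96347855514727 + 83933254019268*t + 26343676121297*t^2.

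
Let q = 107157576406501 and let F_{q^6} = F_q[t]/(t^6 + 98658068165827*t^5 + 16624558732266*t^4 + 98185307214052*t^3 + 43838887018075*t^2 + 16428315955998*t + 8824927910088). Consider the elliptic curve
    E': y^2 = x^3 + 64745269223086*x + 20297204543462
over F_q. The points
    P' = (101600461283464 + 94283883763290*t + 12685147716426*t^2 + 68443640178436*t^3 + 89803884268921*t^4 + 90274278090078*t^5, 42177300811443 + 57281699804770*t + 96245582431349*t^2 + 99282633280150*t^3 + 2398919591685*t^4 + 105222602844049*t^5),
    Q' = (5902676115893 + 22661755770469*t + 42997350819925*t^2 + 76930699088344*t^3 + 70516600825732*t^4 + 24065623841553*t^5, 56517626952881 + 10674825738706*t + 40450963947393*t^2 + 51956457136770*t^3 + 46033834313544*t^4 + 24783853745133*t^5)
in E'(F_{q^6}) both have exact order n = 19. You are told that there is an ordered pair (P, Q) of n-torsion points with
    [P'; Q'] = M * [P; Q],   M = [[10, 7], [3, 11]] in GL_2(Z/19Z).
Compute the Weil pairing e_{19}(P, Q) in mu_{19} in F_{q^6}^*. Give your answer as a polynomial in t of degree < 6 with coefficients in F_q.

The 19-Weil pairing on E[19] over F_{107157576406501} is alternating-bilinear: e_{19}(P',Q') = e_{19}(P,Q)^det(M).
Inverting 13 mod 19: 3. Thus e_{19}(P,Q) = e(P',Q')^{3}.
Run Miller on y^2=x^3+64745269223086*x+20297204543462 over F_{107157576406501}: ladder 10011 (5 bits); e = f_P(D_Q)/f_Q(D_P).
Miller gives e_{19}(P',Q') = 106865711793166 + 90003454977535*t + 81874389914405*t^2 + 45496914550869*t^3 + 77914392440769*t^4 + 32542512302144*t^5 in F_{107157576406501^6}.
(106865711793166 + 90003454977535*t + 81874389914405*t^2 + 45496914550869*t^3 + 77914392440769*t^4 + 32542512302144*t^5)^{3} mod (107157576406501,f) = 73772980515315 + 26125838767614*t + 42385052856612*t^2 + 76829938010567*t^3 + 95660966599832*t^4 + 72050018017704*t^5.

73772980515315 + 26125838767614*t + 42385052856612*t^2 + 76829938010567*t^3 + 95660966599832*t^4 + 72050018017704*t^5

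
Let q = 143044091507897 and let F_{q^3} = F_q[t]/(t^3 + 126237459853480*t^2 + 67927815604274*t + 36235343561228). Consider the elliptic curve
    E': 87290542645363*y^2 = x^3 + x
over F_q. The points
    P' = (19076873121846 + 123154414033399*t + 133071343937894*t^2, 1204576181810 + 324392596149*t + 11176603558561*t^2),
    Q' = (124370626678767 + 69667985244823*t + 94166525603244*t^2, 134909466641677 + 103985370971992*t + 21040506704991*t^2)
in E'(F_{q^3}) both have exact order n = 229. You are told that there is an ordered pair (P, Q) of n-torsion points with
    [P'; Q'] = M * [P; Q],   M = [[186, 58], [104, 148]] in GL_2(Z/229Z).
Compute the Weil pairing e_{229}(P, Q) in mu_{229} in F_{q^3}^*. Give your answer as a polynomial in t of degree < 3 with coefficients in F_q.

123664475988964 + 31235016451467*t + 20865622366231*t^2

e_{229} is bilinear + alternating on E[229], so e_{229}(186*P + 58*Q, 104*P + 148*Q) = e_{229}(P,Q)^(186*148-58*104).
det(M) mod 229 = 199; its inverse in (Z/229)^* is 145 (check: 199*145 mod 229 = 1).
(x,y)|->(46378728809746x,46378728809746y) sends E' to y^2=x^3+3090582589508*x.
Double-and-add over 11100101: 8-1 doublings, 5-1 additions; each step l_{T,T}/v_{2T} or l_{T,P'}/v at Q'+S for random S.
f_P(D_Q)/f_Q(D_P) = 135384892065583 + 94245596292832*t + 43125782963925*t^2.
Hence e(P,Q) = 123664475988964 + 31235016451467*t + 20865622366231*t^2 in F_{143044091507897^3}^*.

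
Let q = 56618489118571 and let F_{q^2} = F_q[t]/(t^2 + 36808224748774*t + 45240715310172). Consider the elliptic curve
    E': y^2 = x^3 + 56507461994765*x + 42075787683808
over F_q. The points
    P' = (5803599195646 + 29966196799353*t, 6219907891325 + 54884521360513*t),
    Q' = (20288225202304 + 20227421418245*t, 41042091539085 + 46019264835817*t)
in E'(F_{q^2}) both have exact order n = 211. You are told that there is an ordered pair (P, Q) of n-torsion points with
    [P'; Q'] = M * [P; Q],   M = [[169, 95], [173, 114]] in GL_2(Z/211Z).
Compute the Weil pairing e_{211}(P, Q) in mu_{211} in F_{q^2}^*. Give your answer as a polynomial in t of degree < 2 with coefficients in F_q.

e_{211} is bilinear + alternating on E[211], so e_{211}(169*P + 95*Q, 173*P + 114*Q) = e_{211}(P,Q)^(169*114-95*173).
169*114 - 95*173 = 2831; reduced mod 211: det = 88, inverse 12.
n = 211 = (11010011)_2 (8 bits, wt 5); accumulate f_{211,P'}(Q'+S)/f_{211,P'}(S) along the 7-step ladder.
Miller gives e_{211}(P',Q') = 15065397036100 + 43306190149164*t in F_{56618489118571^2}.
(15065397036100 + 43306190149164*t)^{12} mod (56618489118571,f) = 5750057378134 + 28000863628045*t.

5750057378134 + 28000863628045*t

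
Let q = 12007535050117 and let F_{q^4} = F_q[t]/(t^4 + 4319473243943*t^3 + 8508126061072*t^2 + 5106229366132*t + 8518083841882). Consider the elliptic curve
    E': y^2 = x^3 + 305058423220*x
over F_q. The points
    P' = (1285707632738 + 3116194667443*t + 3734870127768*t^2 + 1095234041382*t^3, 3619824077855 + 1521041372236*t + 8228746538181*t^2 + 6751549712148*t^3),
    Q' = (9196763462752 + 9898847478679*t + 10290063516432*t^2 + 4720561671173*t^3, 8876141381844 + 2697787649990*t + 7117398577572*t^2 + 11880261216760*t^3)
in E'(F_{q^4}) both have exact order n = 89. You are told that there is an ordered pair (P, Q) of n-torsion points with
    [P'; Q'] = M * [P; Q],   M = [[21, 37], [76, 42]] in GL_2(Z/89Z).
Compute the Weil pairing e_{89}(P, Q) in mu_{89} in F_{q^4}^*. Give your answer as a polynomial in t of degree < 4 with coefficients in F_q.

Alternating bilinearity on E[89] (values in mu_{89} in F_{12007535050117^4}) gives e(P',Q') = e(P,Q)^det(M).
21*42 - 37*76 = -1930; reduced mod 89: det = 28, inverse 35.
7-bit Miller (1011001) on E'/F_{12007535050117} with a'=305058423220, b'=0: accumulate tangent/chord ratios at Q'+S and P'+S'.
The quotient is 10861883344820 + 7033711323658*t + 6058722028240*t^2 + 10325152650958*t^3.
Thus e_{89}(P,Q) = 9581779128112 + 9362881058631*t + 7846809950057*t^2 + 7487956573496*t^3.

9581779128112 + 9362881058631*t + 7846809950057*t^2 + 7487956573496*t^3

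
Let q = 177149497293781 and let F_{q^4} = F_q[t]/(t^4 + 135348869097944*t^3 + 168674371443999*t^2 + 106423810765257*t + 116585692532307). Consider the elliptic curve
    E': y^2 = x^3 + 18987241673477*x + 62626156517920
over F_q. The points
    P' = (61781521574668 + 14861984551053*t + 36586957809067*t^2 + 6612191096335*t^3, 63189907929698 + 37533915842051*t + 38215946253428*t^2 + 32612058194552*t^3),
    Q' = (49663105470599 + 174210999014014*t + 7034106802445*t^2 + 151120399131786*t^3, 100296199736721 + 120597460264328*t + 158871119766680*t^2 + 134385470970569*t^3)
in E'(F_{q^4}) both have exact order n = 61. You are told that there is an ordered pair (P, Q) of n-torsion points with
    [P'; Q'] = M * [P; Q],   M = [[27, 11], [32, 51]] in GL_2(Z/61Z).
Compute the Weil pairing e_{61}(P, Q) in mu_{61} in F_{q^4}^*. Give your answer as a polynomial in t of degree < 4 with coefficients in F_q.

21364505207704 + 44101506324053*t + 52720733473519*t^2 + 140199646582534*t^3

e_{61}(aP+bQ,cP+dQ) = e_{61}(P,Q)^(ad-bc); with (a,b,c,d)=(27,11,32,51) this gives the det-61 law.
So e_{61}(P,Q) = e_{61}(P',Q')^{5}, since 49*5 = 1 mod 61.
Double-and-add over 111101: 6-1 doublings, 5-1 additions; each step l_{T,T}/v_{2T} or l_{T,P'}/v at Q'+S for random S.
The quotient is 77853779730735 + 58122265471057*t + 160127217891316*t^2 + 49497548024600*t^3.
Hence e(P,Q) = 21364505207704 + 44101506324053*t + 52720733473519*t^2 + 140199646582534*t^3 in F_{177149497293781^4}^*.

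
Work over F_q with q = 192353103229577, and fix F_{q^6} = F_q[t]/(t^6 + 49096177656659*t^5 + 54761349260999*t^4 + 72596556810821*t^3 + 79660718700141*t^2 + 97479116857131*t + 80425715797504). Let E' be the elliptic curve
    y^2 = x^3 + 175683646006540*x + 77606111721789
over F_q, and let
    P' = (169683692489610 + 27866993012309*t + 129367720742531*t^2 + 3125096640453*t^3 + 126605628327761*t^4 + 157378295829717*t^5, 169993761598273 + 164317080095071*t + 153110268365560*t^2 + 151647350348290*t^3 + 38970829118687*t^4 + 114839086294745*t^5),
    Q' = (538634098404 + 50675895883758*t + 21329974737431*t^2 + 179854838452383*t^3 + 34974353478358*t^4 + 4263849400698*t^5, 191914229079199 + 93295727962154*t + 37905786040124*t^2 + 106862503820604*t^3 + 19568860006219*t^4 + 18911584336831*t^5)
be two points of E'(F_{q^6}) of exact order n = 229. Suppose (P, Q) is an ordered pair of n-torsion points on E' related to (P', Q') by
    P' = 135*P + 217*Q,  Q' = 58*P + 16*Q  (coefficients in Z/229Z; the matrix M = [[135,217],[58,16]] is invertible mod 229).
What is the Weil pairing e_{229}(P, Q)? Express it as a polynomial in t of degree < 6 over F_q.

108939998410406 + 124652436287029*t + 116277460002583*t^2 + 108952830478620*t^3 + 114342598829960*t^4 + 94362711954154*t^5

Under M = [[135,217],[58,16]] in GL_2(Z/229), e_{229}(P',Q') = e_{229}(P,Q)^(135*16-217*58 mod 229).
So e_{229}(P,Q) = e_{229}(P',Q')^{176}, since 108*176 = 1 mod 229.
Run Miller on y^2=x^3+175683646006540*x+77606111721789 over F_{192353103229577}: ladder 11100101 (8 bits); e = f_P(D_Q)/f_Q(D_P).
Result: e(P',Q') = 186358056839512 + 169036468514842*t + 15636496560355*t^2 + 170339262195387*t^3 + 178387807425160*t^4 + 181410122230038*t^5.
e_{229}(P,Q) = (186358056839512 + 169036468514842*t + 15636496560355*t^2 + 170339262195387*t^3 + 178387807425160*t^4 + 181410122230038*t^5)^{176} = 108939998410406 + 124652436287029*t + 116277460002583*t^2 + 108952830478620*t^3 + 114342598829960*t^4 + 94362711954154*t^5.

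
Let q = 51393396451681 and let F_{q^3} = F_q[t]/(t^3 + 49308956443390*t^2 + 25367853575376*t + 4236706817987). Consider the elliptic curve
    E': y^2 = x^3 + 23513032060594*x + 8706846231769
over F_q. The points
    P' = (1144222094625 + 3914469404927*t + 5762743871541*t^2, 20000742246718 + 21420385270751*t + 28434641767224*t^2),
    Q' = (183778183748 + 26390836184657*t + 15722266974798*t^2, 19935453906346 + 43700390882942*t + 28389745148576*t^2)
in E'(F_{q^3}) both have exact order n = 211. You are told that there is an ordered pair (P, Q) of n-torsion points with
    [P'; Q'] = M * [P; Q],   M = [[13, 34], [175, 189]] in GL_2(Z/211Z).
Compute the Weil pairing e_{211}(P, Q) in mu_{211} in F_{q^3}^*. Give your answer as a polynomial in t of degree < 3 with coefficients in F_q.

e_{211} is bilinear + alternating on E[211], so e_{211}(13*P + 34*Q, 175*P + 189*Q) = e_{211}(P,Q)^(13*189-34*175).
det(M) mod 211 = 94; its inverse in (Z/211)^* is 110 (check: 94*110 mod 211 = 1).
8-bit Miller (11010011) on E'/F_{51393396451681} with a'=23513032060594, b'=8706846231769: accumulate tangent/chord ratios at Q'+S and P'+S'.
e_{211}(P',Q') = 39923918402699 + 37168170066938*t + 36910324734633*t^2.
e_{211}(P,Q) = (39923918402699 + 37168170066938*t + 36910324734633*t^2)^{110} = 37648676303559 + 27175690948023*t + 49332678863692*t^2.

37648676303559 + 27175690948023*t + 49332678863692*t^2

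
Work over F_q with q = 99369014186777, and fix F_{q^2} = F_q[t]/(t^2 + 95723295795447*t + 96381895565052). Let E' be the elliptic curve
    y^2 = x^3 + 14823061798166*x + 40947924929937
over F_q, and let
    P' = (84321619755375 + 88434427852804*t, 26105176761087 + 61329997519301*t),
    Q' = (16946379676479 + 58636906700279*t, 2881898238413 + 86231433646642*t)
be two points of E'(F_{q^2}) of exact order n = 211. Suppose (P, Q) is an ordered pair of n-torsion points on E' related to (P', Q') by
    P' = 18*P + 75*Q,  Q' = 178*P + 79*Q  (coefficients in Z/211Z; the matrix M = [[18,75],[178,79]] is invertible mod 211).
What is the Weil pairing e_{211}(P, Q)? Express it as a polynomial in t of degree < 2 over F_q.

22560500556089 + 56264179204211*t

e_{211}(aP+bQ,cP+dQ) = e_{211}(P,Q)^(ad-bc); with (a,b,c,d)=(18,75,178,79) this gives the det-211 law.
18*79 - 75*178 = -11928; reduced mod 211: det = 99, inverse 81.
Double-and-add over 11010011: 8-1 doublings, 5-1 additions; each step l_{T,T}/v_{2T} or l_{T,P'}/v at Q'+S for random S.
Miller gives e_{211}(P',Q') = 11446775239110 + 89902344672013*t in F_{99369014186777^2}.
Hence e(P,Q) = 22560500556089 + 56264179204211*t in F_{99369014186777^2}^*.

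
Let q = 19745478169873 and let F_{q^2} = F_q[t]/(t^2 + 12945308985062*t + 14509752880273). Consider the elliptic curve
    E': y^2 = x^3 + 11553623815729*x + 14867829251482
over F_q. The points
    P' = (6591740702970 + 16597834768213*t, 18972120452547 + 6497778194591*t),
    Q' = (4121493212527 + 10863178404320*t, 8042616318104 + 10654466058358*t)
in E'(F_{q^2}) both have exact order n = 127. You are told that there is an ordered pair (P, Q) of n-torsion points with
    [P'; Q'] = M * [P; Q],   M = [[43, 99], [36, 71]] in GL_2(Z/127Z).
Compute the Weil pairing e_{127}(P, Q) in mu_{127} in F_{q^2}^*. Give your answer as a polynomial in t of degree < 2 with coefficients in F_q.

18185437579079 + 4332569171431*t

Under M = [[43,99],[36,71]] in GL_2(Z/127), e_{127}(P',Q') = e_{127}(P,Q)^(43*71-99*36 mod 127).
So e_{127}(P,Q) = e_{127}(P',Q')^{42}, since 124*42 = 1 mod 127.
n = 127 = (1111111)_2 (7 bits, wt 7); accumulate f_{127,P'}(Q'+S)/f_{127,P'}(S) along the 6-step ladder.
Result: e(P',Q') = 15625511818729 + 2627295605010*t.
Hence e(P,Q) = 18185437579079 + 4332569171431*t in F_{19745478169873^2}^*.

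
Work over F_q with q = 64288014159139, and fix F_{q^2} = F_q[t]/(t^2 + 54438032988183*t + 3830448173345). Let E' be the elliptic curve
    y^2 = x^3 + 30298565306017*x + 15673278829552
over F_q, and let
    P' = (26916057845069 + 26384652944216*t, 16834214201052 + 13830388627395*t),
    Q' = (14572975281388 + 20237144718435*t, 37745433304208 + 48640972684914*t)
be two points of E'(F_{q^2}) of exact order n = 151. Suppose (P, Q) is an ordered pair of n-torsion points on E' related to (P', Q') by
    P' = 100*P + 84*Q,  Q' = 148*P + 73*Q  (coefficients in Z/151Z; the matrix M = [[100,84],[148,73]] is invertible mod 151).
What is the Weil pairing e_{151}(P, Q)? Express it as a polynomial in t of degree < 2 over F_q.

57566034041347 + 1821111198438*t

e_{151} is bilinear + alternating on E[151], so e_{151}(100*P + 84*Q, 148*P + 73*Q) = e_{151}(P,Q)^(100*73-84*148).
100*73 - 84*148 = -5132; reduced mod 151: det = 2, inverse 76.
n = 151 = (10010111)_2 (8 bits, wt 5); accumulate f_{151,P'}(Q'+S)/f_{151,P'}(S) along the 7-step ladder.
So e_{151}(P',Q') = 5607063072068 + 38501902437319*t.
Raise to 76: e(P,Q) = 57566034041347 + 1821111198438*t in mu_{151}.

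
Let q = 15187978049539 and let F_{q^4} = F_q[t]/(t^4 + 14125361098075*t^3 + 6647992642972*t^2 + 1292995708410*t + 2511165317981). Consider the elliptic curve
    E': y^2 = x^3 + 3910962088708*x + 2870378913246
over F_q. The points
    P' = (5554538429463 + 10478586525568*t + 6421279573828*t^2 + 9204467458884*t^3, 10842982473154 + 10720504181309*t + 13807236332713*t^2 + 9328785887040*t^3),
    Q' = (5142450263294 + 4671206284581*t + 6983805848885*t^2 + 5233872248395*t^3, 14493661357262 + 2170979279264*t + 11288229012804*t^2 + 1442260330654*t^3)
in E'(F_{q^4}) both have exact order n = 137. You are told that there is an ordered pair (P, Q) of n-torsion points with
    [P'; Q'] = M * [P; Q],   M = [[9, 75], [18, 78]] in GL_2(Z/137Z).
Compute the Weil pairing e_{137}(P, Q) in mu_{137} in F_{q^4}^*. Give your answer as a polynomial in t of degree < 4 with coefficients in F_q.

1039160333911 + 12900056796392*t + 11146930451005*t^2 + 14127568471671*t^3

The 137-Weil pairing on E[137] over F_{15187978049539} is alternating-bilinear: e_{137}(P',Q') = e_{137}(P,Q)^det(M).
9*78 - 75*18 = -648; reduced mod 137: det = 37, inverse 100.
Run Miller on y^2=x^3+3910962088708*x+2870378913246 over F_{15187978049539}: ladder 10001001 (8 bits); e = f_P(D_Q)/f_Q(D_P).
f_P(D_Q)/f_Q(D_P) = 8920210830453 + 8602055458708*t + 9943045765106*t^2 + 1337527381164*t^3.
(8920210830453 + 8602055458708*t + 9943045765106*t^2 + 1337527381164*t^3)^{100} mod (15187978049539,f) = 1039160333911 + 12900056796392*t + 11146930451005*t^2 + 14127568471671*t^3.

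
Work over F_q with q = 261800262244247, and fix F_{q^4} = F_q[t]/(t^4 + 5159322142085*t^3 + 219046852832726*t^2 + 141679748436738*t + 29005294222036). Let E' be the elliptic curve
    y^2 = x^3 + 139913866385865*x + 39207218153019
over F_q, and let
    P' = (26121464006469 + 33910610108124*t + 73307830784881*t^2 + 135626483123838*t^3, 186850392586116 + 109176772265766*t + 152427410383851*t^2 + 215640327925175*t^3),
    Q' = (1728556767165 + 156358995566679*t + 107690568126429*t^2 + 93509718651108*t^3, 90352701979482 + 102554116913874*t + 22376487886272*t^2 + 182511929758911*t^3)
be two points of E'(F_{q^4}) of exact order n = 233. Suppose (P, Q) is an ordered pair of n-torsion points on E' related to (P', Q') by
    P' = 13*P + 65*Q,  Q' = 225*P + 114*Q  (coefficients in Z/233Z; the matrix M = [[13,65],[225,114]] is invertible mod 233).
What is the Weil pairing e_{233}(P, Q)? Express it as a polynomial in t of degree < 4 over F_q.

Under M = [[13,65],[225,114]] in GL_2(Z/233), e_{233}(P',Q') = e_{233}(P,Q)^(13*114-65*225 mod 233).
Hence e(P,Q) = e(P',Q')^{103} where 103 = 138^{-1} mod 233.
Double-and-add over 11101001: 8-1 doublings, 5-1 additions; each step l_{T,T}/v_{2T} or l_{T,P'}/v at Q'+S for random S.
f_P(D_Q)/f_Q(D_P) = 183191634875539 + 24948784003211*t + 79461939027347*t^2 + 68653512704251*t^3.
e_{233}(P,Q) = (183191634875539 + 24948784003211*t + 79461939027347*t^2 + 68653512704251*t^3)^{103} = 165988305002359 + 179818128772752*t + 129607257347587*t^2 + 10320183815558*t^3.

165988305002359 + 179818128772752*t + 129607257347587*t^2 + 10320183815558*t^3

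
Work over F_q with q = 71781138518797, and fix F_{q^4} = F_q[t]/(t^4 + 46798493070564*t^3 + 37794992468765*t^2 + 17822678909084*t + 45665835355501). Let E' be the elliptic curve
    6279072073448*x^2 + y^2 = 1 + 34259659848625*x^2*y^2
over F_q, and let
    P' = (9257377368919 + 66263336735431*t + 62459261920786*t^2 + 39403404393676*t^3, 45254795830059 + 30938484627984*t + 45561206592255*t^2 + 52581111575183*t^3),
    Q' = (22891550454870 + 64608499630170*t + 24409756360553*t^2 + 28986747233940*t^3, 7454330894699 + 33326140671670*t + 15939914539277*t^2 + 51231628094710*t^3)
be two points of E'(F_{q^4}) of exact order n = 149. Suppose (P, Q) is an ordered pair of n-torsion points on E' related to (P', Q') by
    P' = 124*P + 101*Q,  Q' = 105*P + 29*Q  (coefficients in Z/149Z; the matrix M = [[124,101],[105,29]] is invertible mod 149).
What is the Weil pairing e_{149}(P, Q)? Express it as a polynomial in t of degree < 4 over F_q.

52313792481238 + 56408161795633*t + 40695433872629*t^2 + 19883951820637*t^3

Under M = [[124,101],[105,29]] in GL_2(Z/149), e_{149}(P',Q') = e_{149}(P,Q)^(124*29-101*105 mod 149).
det M = 124*29 - 101*105 = -7009 = 143 (mod 149); 143^{-1} = 124 (mod 149).
Edwards->Montgomery: u=(1+y)/(1-y), v=u/x -> 44209590487027v^2=u^3+64184503923104u^2+u; then x_W=10950137685905u+42647024579744: y^2=x^3+58516071055981*x+57645005821948.
Run Miller on y^2=x^3+58516071055981*x+57645005821948 over F_{71781138518797}: ladder 10010101 (8 bits); e = f_P(D_Q)/f_Q(D_P).
Result: e(P',Q') = 8055268557571 + 60318563777986*t + 56643563742153*t^2 + 44354409090927*t^3.
e_{149}(P,Q) = (8055268557571 + 60318563777986*t + 56643563742153*t^2 + 44354409090927*t^3)^{124} = 52313792481238 + 56408161795633*t + 40695433872629*t^2 + 19883951820637*t^3.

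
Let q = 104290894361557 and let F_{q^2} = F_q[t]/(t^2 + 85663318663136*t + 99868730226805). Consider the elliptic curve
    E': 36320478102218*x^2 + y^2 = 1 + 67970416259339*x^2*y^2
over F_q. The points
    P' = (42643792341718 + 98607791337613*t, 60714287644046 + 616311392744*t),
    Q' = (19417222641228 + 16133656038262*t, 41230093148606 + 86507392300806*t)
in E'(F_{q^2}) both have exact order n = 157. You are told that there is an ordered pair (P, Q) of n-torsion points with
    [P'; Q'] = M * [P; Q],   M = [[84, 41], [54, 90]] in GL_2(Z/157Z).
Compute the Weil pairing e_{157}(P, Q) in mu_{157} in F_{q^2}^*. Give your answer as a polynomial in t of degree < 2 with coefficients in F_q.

e_{157}(aP+bQ,cP+dQ) = e_{157}(P,Q)^(ad-bc); with (a,b,c,d)=(84,41,54,90) this gives the det-157 law.
det M = 84*90 - 41*54 = 5346 = 8 (mod 157); 8^{-1} = 59 (mod 157).
Edwards a_E,d_E -> Montgomery A=0,B=68422662387913 -> Weierstrass 101386322694297,0 via alpha=0,beta=18160239051109.
Build f_{157,P'} and f_{157,Q'} via the 8-bit ladder of 157=10011101_2; evaluate at shifted divisors; quotient in F_{104290894361557^2}.
The quotient is 72880523792007 + 92987075970526*t.
e_{157}(P,Q) = (72880523792007 + 92987075970526*t)^{59} = 37205060926116 + 19619370246042*t.

37205060926116 + 19619370246042*t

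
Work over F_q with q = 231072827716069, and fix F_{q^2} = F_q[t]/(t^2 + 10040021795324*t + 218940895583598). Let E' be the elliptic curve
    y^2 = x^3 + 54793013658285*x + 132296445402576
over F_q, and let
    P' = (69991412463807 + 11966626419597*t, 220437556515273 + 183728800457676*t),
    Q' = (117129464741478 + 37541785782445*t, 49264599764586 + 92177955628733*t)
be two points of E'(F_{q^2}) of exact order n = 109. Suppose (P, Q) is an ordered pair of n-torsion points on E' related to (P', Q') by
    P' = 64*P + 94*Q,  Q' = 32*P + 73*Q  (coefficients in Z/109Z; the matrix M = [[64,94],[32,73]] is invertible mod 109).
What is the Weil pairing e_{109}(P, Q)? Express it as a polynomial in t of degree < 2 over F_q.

33969687782656 + 135769258527302*t

Alternating bilinearity on E[109] (values in mu_{109} in F_{231072827716069^2}) gives e(P',Q') = e(P,Q)^det(M).
So e_{109}(P,Q) = e_{109}(P',Q')^{94}, since 29*94 = 1 mod 109.
n = 109 = (1101101)_2 (7 bits, wt 5); accumulate f_{109,P'}(Q'+S)/f_{109,P'}(S) along the 6-step ladder.
f_P(D_Q)/f_Q(D_P) = 148356137307173 + 83027879586764*t.
Raise to 94: e(P,Q) = 33969687782656 + 135769258527302*t in mu_{109}.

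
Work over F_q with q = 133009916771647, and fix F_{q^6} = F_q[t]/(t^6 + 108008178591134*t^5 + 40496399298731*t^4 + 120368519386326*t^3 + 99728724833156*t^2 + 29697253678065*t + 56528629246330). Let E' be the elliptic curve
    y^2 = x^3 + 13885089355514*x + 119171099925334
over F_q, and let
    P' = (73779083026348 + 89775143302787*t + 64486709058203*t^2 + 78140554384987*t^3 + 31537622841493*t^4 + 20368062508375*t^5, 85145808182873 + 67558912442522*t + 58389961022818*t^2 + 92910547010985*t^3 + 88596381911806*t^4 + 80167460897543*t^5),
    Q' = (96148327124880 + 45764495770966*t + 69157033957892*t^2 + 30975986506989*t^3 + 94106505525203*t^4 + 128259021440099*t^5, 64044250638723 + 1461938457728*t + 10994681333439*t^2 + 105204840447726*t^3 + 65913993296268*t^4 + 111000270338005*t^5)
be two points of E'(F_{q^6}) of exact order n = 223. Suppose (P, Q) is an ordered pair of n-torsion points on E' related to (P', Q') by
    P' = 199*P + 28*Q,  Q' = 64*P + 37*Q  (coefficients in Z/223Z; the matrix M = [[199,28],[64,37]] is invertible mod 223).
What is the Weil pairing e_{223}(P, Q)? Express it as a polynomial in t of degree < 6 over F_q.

Alternating bilinearity on E[223] (values in mu_{223} in F_{133009916771647^6}) gives e(P',Q') = e(P,Q)^det(M).
det M = 199*37 - 28*64 = 5571 = 219 (mod 223); 219^{-1} = 167 (mod 223).
8-bit Miller (11011111) on E'/F_{133009916771647} with a'=13885089355514, b'=119171099925334: accumulate tangent/chord ratios at Q'+S and P'+S'.
f_P(D_Q)/f_Q(D_P) = 81482847853560 + 38728975753769*t + 94135334991499*t^2 + 122945546849481*t^3 + 30122137311282*t^4 + 95330437385579*t^5.
Thus e_{223}(P,Q) = 51794511489772 + 3632899960454*t + 126921694572938*t^2 + 77101419770394*t^3 + 109008476279402*t^4 + 68068332378690*t^5.

51794511489772 + 3632899960454*t + 126921694572938*t^2 + 77101419770394*t^3 + 109008476279402*t^4 + 68068332378690*t^5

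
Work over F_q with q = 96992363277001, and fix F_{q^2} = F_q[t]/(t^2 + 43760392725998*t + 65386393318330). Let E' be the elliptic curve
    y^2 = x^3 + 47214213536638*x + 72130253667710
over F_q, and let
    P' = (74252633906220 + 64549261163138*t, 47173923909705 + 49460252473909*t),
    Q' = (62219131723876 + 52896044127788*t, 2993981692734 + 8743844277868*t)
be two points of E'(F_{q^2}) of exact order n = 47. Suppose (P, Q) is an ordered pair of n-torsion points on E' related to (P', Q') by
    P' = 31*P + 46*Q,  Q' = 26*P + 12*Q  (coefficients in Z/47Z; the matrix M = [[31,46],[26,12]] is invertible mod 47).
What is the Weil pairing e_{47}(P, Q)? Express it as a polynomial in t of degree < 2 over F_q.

69805521216961 + 20586888346736*t

e_{47} is bilinear + alternating on E[47], so e_{47}(31*P + 46*Q, 26*P + 12*Q) = e_{47}(P,Q)^(31*12-46*26).
Hence e(P,Q) = e(P',Q')^{15} where 15 = 22^{-1} mod 47.
Double-and-add over 101111: 6-1 doublings, 5-1 additions; each step l_{T,T}/v_{2T} or l_{T,P'}/v at Q'+S for random S.
f_P(D_Q)/f_Q(D_P) = 9384354025189 + 68621972937868*t.
(9384354025189 + 68621972937868*t)^{15} mod (96992363277001,f) = 69805521216961 + 20586888346736*t.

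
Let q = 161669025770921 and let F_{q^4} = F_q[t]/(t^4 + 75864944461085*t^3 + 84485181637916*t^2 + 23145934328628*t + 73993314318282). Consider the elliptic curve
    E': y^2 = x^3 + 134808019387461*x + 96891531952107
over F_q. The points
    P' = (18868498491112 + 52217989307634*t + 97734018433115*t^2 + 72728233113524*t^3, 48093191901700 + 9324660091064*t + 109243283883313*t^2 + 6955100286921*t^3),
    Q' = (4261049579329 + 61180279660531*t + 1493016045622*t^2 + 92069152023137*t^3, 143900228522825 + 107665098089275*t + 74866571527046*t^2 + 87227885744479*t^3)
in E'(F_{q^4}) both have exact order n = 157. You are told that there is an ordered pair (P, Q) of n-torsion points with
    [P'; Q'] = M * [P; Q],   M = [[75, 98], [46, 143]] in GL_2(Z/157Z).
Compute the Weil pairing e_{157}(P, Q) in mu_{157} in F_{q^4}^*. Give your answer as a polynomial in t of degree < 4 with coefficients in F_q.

112371396461209 + 46575016985416*t + 115264592635594*t^2 + 87900398791481*t^3

e_{157}(aP+bQ,cP+dQ) = e_{157}(P,Q)^(ad-bc); with (a,b,c,d)=(75,98,46,143) this gives the det-157 law.
75*143 - 98*46 = 6217; reduced mod 157: det = 94, inverse 152.
n = 157 = (10011101)_2 (8 bits, wt 5); accumulate f_{157,P'}(Q'+S)/f_{157,P'}(S) along the 7-step ladder.
e_{157}(P',Q') = 41643571834099 + 118471879401570*t + 158160231305174*t^2 + 35511594564604*t^3.
(41643571834099 + 118471879401570*t + 158160231305174*t^2 + 35511594564604*t^3)^{152} mod (161669025770921,f) = 112371396461209 + 46575016985416*t + 115264592635594*t^2 + 87900398791481*t^3.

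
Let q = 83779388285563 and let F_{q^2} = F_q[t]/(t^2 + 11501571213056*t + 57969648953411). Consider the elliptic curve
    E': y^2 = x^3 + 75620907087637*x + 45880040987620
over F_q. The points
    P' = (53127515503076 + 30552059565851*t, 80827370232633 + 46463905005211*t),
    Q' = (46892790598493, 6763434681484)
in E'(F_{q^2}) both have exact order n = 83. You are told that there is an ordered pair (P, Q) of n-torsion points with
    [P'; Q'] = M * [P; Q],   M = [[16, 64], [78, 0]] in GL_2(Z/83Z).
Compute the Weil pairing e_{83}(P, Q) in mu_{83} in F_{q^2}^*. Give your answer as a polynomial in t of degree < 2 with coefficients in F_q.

The 83-Weil pairing on E[83] over F_{83779388285563} is alternating-bilinear: e_{83}(P',Q') = e_{83}(P,Q)^det(M).
So e_{83}(P,Q) = e_{83}(P',Q')^{76}, since 71*76 = 1 mod 83.
7-bit Miller (1010011) on E'/F_{83779388285563} with a'=75620907087637, b'=45880040987620: accumulate tangent/chord ratios at Q'+S and P'+S'.
So e_{83}(P',Q') = 37406133647558 + 51104555954494*t.
Finally e_{83}(P,Q) = 39517247249997 + 4481072812202*t.

39517247249997 + 4481072812202*t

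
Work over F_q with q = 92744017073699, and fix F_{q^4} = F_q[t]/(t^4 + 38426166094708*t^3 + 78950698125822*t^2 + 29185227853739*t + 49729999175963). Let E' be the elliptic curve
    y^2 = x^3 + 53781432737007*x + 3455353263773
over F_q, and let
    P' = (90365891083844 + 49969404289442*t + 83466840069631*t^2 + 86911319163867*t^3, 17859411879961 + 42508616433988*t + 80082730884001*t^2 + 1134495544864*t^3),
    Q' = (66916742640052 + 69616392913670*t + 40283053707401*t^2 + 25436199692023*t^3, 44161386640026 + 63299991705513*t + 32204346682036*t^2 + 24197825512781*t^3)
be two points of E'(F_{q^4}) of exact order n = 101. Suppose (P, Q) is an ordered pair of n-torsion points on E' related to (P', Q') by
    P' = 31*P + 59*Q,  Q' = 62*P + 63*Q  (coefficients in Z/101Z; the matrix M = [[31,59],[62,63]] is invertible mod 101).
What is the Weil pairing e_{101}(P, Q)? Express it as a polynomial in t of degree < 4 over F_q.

Since e_{101}(P,P)=e_{101}(Q,Q)=1 and e_{101}(Q,P)=e_{101}(P,Q)^{-1}, expanding e_{101}(31*P + 59*Q,62*P + 63*Q) leaves e(P,Q)^det(M).
det(M) mod 101 = 12; its inverse in (Z/101)^* is 59 (check: 12*59 mod 101 = 1).
Build f_{101,P'} and f_{101,Q'} via the 7-bit ladder of 101=1100101_2; evaluate at shifted divisors; quotient in F_{92744017073699^4}.
e_{101}(P',Q') = 90333188768646 + 16373785307509*t + 88363859887292*t^2 + 2256045286665*t^3.
Finally e_{101}(P,Q) = 47259010931351 + 72490847691181*t + 41081242770154*t^2 + 4801955783629*t^3.

47259010931351 + 72490847691181*t + 41081242770154*t^2 + 4801955783629*t^3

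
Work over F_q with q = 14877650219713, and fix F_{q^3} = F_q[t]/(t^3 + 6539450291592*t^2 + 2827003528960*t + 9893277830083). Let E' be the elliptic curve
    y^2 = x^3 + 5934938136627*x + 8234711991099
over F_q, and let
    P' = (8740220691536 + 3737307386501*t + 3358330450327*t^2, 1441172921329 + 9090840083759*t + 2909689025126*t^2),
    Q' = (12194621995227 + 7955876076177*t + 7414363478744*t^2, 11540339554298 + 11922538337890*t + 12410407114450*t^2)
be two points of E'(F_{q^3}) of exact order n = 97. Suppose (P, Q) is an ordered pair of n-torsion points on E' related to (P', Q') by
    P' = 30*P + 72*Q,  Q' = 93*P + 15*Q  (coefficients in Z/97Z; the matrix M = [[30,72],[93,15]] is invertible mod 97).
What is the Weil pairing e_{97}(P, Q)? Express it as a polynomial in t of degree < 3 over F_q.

Alternating bilinearity on E[97] (values in mu_{97} in F_{14877650219713^3}) gives e(P',Q') = e(P,Q)^det(M).
Inverting 59 mod 97: 74. Thus e_{97}(P,Q) = e(P',Q')^{74}.
n = 97 = (1100001)_2 (7 bits, wt 3); accumulate f_{97,P'}(Q'+S)/f_{97,P'}(S) along the 6-step ladder.
Miller gives e_{97}(P',Q') = 12820620362554 + 5189973931155*t + 12297058735127*t^2 in F_{14877650219713^3}.
Thus e_{97}(P,Q) = 14832283279599 + 291527208916*t + 10741596788028*t^2.

14832283279599 + 291527208916*t + 10741596788028*t^2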